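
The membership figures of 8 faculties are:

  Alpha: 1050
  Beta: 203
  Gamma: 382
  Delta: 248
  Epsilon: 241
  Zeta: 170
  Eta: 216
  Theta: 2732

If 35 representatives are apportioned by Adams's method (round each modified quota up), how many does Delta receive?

Standard divisor 5242/35 ≈ 149.771; standard quotas: Alpha 7.011, Beta 1.355, Gamma 2.551, Delta 1.656, Epsilon 1.609, Zeta 1.135, Eta 1.442, Theta 18.241.
Rounding up gives 8, 2, 3, 2, 2, 2, 2, 19 = 40 seats, so the divisor must be adjusted.
With modified divisor 173.72: modified quotas Alpha 6.044, Beta 1.169, Gamma 2.199, Delta 1.428, Epsilon 1.387, Zeta 0.979, Eta 1.243, Theta 15.726.
Rounding up: Alpha 7, Beta 2, Gamma 3, Delta 2, Epsilon 2, Zeta 1, Eta 2, Theta 16 (total 35).
Delta receives 2.

2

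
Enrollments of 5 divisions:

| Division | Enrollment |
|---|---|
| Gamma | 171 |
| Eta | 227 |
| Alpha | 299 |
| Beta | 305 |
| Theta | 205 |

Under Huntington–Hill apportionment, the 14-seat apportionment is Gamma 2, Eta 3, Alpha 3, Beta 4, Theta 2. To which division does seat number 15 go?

Priority for the next seat is population ÷ (√(s·(s+1))).
Priorities: Gamma 69.810, Eta 65.529, Alpha 86.314, Beta 68.200, Theta 83.691.
Highest priority: Alpha.

Alpha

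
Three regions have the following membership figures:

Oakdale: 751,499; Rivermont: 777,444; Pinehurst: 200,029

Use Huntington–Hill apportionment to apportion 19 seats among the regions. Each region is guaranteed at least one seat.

With divisor 90094: modified quotas Oakdale 8.341, Rivermont 8.629, Pinehurst 2.220.
Geometric-mean thresholds: Oakdale √(8·9)=8.485, Rivermont √(8·9)=8.485, Pinehurst √(2·3)=2.449.
Each quota rounded against its threshold gives Oakdale 8, Rivermont 9, Pinehurst 2 (total 19).

Oakdale 8; Rivermont 9; Pinehurst 2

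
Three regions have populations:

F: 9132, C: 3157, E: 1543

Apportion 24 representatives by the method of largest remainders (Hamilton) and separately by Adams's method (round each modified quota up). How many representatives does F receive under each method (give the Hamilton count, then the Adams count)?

Hamilton: F 16, C 5, E 3.
Adams: F 15, C 6, E 3.
F gets 16 under Hamilton and 15 under Adams.

16 and 15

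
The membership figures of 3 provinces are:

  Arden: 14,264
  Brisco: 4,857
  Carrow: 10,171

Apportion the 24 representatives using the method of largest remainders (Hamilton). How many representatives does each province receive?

Standard divisor: 29292 ÷ 24 ≈ 1220.5.
Standard quotas: Arden 11.6870, Brisco 3.9795, Carrow 8.3335.
Lower quotas: Arden 11, Brisco 3, Carrow 8 (sum 22, leaving 2 seats).
Remainders in descending order: Brisco 0.9795, Arden 0.6870, Carrow 0.3335.
Largest remainders: Brisco, Arden receive the extra seats.

Arden 12, Brisco 4, Carrow 8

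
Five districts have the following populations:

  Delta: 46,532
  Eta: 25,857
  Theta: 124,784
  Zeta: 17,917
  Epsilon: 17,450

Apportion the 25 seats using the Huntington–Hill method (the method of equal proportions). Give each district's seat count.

Delta 5; Eta 3; Theta 13; Zeta 2; Epsilon 2

With divisor 9620: modified quotas Delta 4.837, Eta 2.688, Theta 12.971, Zeta 1.862, Epsilon 1.814.
Geometric-mean thresholds: Delta √(4·5)=4.472, Eta √(2·3)=2.449, Theta √(12·13)=12.490, Zeta √(1·2)=1.414, Epsilon √(1·2)=1.414.
Each quota rounded against its threshold gives Delta 5, Eta 3, Theta 13, Zeta 2, Epsilon 2 (total 25).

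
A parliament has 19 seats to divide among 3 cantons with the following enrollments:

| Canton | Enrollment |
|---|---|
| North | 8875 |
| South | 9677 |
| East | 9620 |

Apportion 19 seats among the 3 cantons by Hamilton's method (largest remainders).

North 6, South 7, East 6

The standard divisor is 28172/19 ≈ 1482.737.
Standard quotas: North 5.9856, South 6.5264, East 6.4880.
Lower quotas: North 5, South 6, East 6 (sum 17, leaving 2 seats).
Remainders in descending order: North 0.9856, South 0.5264, East 0.4880.
Largest remainders: North, South receive the extra seats.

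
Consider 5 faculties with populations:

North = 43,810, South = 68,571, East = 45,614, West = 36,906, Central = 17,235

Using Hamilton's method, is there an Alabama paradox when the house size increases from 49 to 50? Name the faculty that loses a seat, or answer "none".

At 49 seats: North 10, South 16, East 11, West 8, Central 4.
At 50 seats: North 10, South 16, East 11, West 9, Central 4.
No faculty's allocation decreased.

none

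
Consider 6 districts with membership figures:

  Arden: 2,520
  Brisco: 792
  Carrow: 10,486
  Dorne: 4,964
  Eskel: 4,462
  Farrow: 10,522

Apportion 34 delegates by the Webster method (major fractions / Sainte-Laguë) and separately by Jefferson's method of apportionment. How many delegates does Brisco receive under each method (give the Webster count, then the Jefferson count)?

Webster: Arden 3, Brisco 1, Carrow 10, Dorne 5, Eskel 4, Farrow 11.
Jefferson: Arden 2, Brisco 0, Carrow 11, Dorne 5, Eskel 5, Farrow 11.
Brisco gets 1 under Webster and 0 under Jefferson.

1 and 0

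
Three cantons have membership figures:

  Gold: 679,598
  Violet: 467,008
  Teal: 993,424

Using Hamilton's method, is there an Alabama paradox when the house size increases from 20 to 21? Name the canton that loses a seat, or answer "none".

Violet

At 20 seats: Gold 6, Violet 5, Teal 9.
At 21 seats: Gold 7, Violet 4, Teal 10.
Violet drops from 5 to 4.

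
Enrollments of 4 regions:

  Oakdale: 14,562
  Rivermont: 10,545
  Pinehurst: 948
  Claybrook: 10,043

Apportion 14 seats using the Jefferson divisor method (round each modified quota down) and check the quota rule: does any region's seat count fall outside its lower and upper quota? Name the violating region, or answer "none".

Standard quotas: Oakdale 5.648, Rivermont 4.090, Pinehurst 0.368, Claybrook 3.895.
Jefferson allocation: Oakdale 6, Rivermont 4, Pinehurst 0, Claybrook 4.
Every allocation lies between the lower and upper quota.

none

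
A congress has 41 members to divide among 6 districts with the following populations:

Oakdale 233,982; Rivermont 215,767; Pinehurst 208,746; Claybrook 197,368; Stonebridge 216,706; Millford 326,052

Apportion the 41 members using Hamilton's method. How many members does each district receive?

Oakdale: 7, Rivermont: 6, Pinehurst: 6, Claybrook: 6, Stonebridge: 6, Millford: 10

Standard divisor: 1398621 ÷ 41 ≈ 34112.707.
Standard quotas: Oakdale 6.8591, Rivermont 6.3251, Pinehurst 6.1193, Claybrook 5.7858, Stonebridge 6.3526, Millford 9.5581.
Lower quotas: Oakdale 6, Rivermont 6, Pinehurst 6, Claybrook 5, Stonebridge 6, Millford 9 (sum 38, leaving 3 seats).
Remainders in descending order: Oakdale 0.8591, Claybrook 0.7858, Millford 0.5581, Stonebridge 0.3526, Rivermont 0.3251, Pinehurst 0.1193.
The surplus seats go to Oakdale, Claybrook, Millford.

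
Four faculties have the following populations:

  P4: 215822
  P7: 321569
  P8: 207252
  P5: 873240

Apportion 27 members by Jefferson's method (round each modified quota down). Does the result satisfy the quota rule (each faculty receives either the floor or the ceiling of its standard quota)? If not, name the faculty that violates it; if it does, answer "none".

Standard quotas: P4 3.602, P7 5.366, P8 3.459, P5 14.573.
Jefferson allocation: P4 3, P7 5, P8 3, P5 16.
P5 has quota 14.573 (lower 14, upper 15) but receives 16 — outside the quota interval.

P5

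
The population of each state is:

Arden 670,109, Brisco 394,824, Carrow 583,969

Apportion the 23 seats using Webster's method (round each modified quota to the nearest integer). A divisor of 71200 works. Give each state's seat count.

Arden 9, Brisco 6, Carrow 8

With modified divisor 71200: modified quotas Arden 9.412, Brisco 5.545, Carrow 8.202.
Rounding to the nearest integer: Arden 9, Brisco 6, Carrow 8 (total 23).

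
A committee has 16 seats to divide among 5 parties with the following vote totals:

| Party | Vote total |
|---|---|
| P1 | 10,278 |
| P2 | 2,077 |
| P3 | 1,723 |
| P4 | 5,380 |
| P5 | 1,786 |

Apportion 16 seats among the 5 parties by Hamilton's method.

P1: 8, P2: 2, P3: 1, P4: 4, P5: 1

The standard divisor is 21244/16 ≈ 1327.75.
Standard quotas: P1 7.7409, P2 1.5643, P3 1.2977, P4 4.0520, P5 1.3451.
Lower quotas: P1 7, P2 1, P3 1, P4 4, P5 1 (sum 14, leaving 2 seats).
Remainders in descending order: P1 0.7409, P2 0.5643, P5 0.3451, P3 0.2977, P4 0.0520.
Largest remainders: P1, P2 receive the extra seats.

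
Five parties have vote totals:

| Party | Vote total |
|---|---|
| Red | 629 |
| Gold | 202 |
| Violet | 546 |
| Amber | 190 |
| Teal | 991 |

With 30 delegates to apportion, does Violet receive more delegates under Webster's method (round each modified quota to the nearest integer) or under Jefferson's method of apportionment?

Webster: Red 7, Gold 2, Violet 7, Amber 2, Teal 12.
Jefferson: Red 8, Gold 2, Violet 6, Amber 2, Teal 12.
Violet gets 7 under Webster and 6 under Jefferson.

Webster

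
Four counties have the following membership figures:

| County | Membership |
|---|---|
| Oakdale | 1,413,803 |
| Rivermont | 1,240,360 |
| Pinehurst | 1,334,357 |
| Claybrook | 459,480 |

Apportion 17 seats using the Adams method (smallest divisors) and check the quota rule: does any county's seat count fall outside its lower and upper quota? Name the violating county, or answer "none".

none

Standard quotas: Oakdale 5.403, Rivermont 4.741, Pinehurst 5.100, Claybrook 1.756.
Adams allocation: Oakdale 5, Rivermont 5, Pinehurst 5, Claybrook 2.
Every allocation lies between the lower and upper quota.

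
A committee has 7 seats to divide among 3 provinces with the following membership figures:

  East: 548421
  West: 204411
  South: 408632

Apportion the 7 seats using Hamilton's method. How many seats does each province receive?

East: 3, West: 1, South: 3

The standard divisor is 1161464/7 ≈ 165923.429.
Standard quotas: East 3.3053, West 1.2320, South 2.4628.
Lower quotas: East 3, West 1, South 2 (sum 6, leaving 1 seat).
Remainders in descending order: South 0.4628, East 0.3053, West 0.2320.
The surplus seat goes to South.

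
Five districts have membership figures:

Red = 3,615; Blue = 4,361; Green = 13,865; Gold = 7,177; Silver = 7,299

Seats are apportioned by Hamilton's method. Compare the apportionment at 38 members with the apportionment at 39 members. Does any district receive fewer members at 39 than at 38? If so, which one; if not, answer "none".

Blue

At 38 seats: Red 4, Blue 5, Green 14, Gold 7, Silver 8.
At 39 seats: Red 4, Blue 4, Green 15, Gold 8, Silver 8.
Blue drops from 5 to 4.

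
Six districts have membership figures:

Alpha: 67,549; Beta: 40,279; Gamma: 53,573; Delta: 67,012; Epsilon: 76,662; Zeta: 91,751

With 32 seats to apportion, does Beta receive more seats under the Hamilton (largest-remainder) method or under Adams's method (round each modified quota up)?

Adams

Hamilton: Alpha 6, Beta 3, Gamma 4, Delta 6, Epsilon 6, Zeta 7.
Adams: Alpha 6, Beta 4, Gamma 4, Delta 5, Epsilon 6, Zeta 7.
Beta gets 3 under Hamilton and 4 under Adams.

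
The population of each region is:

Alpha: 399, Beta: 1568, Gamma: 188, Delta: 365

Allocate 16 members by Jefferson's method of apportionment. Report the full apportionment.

Standard divisor 2520/16 ≈ 157.5; standard quotas: Alpha 2.533, Beta 9.956, Gamma 1.194, Delta 2.317.
Rounding down gives 2, 9, 1, 2 = 14 seats, so the divisor must be adjusted.
With modified divisor 140: modified quotas Alpha 2.850, Beta 11.200, Gamma 1.343, Delta 2.607.
Rounding down: Alpha 2, Beta 11, Gamma 1, Delta 2 (total 16).

Alpha=2, Beta=11, Gamma=1, Delta=2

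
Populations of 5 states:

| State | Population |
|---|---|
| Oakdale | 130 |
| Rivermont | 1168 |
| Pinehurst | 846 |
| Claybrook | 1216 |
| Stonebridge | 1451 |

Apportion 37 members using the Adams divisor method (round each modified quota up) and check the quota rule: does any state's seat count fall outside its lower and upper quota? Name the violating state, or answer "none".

none

Standard quotas: Oakdale 1.000, Rivermont 8.983, Pinehurst 6.506, Claybrook 9.352, Stonebridge 11.159.
Adams allocation: Oakdale 1, Rivermont 9, Pinehurst 7, Claybrook 9, Stonebridge 11.
Every allocation lies between the lower and upper quota.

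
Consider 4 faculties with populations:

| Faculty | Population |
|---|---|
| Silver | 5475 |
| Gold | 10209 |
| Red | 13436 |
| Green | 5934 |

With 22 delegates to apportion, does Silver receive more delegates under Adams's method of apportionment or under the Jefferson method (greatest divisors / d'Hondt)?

Adams

Adams: Silver 4, Gold 6, Red 8, Green 4.
Jefferson: Silver 3, Gold 6, Red 9, Green 4.
Silver gets 4 under Adams and 3 under Jefferson.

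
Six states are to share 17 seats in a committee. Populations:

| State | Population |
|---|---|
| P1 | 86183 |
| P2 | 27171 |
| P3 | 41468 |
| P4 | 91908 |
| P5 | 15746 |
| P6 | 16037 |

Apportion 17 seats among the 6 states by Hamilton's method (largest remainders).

P1: 5, P2: 2, P3: 2, P4: 6, P5: 1, P6: 1

The standard divisor is 278513/17 ≈ 16383.118.
Standard quotas: P1 5.2605, P2 1.6585, P3 2.5311, P4 5.6099, P5 0.9611, P6 0.9789.
Lower quotas: P1 5, P2 1, P3 2, P4 5, P5 0, P6 0 (sum 13, leaving 4 seats).
Remainders in descending order: P6 0.9789, P5 0.9611, P2 0.6585, P4 0.6099, P3 0.5311, P1 0.2605.
The surplus seats go to P6, P5, P2, P4.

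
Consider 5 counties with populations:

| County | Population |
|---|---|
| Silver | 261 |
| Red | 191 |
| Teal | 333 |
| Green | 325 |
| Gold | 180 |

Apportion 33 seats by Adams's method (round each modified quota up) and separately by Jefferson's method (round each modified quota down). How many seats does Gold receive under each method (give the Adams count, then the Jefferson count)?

Adams: Silver 7, Red 5, Teal 8, Green 8, Gold 5.
Jefferson: Silver 7, Red 5, Teal 9, Green 8, Gold 4.
Gold gets 5 under Adams and 4 under Jefferson.

5 and 4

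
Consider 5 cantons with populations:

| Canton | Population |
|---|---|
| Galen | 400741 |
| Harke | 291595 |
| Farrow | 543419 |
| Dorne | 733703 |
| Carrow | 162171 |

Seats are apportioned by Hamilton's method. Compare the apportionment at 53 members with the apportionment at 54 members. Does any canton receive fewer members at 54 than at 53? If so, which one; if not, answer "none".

none

At 53 seats: Galen 10, Harke 7, Farrow 14, Dorne 18, Carrow 4.
At 54 seats: Galen 10, Harke 7, Farrow 14, Dorne 19, Carrow 4.
No canton's allocation decreased.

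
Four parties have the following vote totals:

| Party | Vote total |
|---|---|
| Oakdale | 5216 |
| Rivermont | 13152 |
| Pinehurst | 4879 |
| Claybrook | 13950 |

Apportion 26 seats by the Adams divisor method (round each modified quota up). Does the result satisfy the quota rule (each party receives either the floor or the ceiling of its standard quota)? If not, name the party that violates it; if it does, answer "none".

Standard quotas: Oakdale 3.646, Rivermont 9.193, Pinehurst 3.410, Claybrook 9.751.
Adams allocation: Oakdale 4, Rivermont 9, Pinehurst 4, Claybrook 9.
Every allocation lies between the lower and upper quota.

none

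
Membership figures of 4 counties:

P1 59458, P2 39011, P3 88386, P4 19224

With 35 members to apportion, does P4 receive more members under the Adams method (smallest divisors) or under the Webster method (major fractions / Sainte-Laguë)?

Adams: P1 10, P2 7, P3 14, P4 4.
Webster: P1 10, P2 7, P3 15, P4 3.
P4 gets 4 under Adams and 3 under Webster.

Adams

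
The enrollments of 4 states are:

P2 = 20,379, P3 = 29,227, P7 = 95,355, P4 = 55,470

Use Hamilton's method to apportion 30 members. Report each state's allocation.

P2=3, P3=5, P7=14, P4=8

The standard divisor is 200431/30 ≈ 6681.033.
Standard quotas: P2 3.0503, P3 4.3746, P7 14.2725, P4 8.3026.
Lower quotas: P2 3, P3 4, P7 14, P4 8 (sum 29, leaving 1 seat).
Remainders in descending order: P3 0.3746, P4 0.3026, P7 0.2725, P2 0.0503.
Largest remainder: P3 receives the extra seat.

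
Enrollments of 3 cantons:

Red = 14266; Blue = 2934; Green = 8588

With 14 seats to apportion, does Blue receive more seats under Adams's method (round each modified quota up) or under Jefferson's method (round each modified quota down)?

Adams

Adams: Red 7, Blue 2, Green 5.
Jefferson: Red 8, Blue 1, Green 5.
Blue gets 2 under Adams and 1 under Jefferson.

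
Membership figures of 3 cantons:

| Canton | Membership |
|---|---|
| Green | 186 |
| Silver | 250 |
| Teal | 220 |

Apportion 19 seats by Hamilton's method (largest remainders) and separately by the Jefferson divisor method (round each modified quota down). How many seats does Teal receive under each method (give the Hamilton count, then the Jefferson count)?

6 and 7

Hamilton: Green 6, Silver 7, Teal 6.
Jefferson: Green 5, Silver 7, Teal 7.
Teal gets 6 under Hamilton and 7 under Jefferson.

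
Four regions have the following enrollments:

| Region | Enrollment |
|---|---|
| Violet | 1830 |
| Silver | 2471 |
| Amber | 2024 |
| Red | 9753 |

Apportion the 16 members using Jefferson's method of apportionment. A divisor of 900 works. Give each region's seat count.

With modified divisor 900: modified quotas Violet 2.033, Silver 2.746, Amber 2.249, Red 10.837.
Rounding down: Violet 2, Silver 2, Amber 2, Red 10 (total 16).

Violet=2, Silver=2, Amber=2, Red=10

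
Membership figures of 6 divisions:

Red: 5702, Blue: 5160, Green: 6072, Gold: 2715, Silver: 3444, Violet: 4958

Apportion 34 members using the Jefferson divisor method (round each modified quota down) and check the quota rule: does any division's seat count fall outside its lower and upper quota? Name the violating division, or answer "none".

none

Standard quotas: Red 6.911, Blue 6.254, Green 7.360, Gold 3.291, Silver 4.174, Violet 6.009.
Jefferson allocation: Red 7, Blue 6, Green 8, Gold 3, Silver 4, Violet 6.
Every allocation lies between the lower and upper quota.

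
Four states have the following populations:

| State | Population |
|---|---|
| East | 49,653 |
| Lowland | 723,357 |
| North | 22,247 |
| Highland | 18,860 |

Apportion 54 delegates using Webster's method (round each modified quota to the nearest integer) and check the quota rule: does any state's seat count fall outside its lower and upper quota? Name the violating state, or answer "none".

Standard quotas: East 3.293, Lowland 47.980, North 1.476, Highland 1.251.
Webster allocation: East 3, Lowland 49, North 1, Highland 1.
Lowland has quota 47.980 (lower 47, upper 48) but receives 49 — outside the quota interval.

Lowland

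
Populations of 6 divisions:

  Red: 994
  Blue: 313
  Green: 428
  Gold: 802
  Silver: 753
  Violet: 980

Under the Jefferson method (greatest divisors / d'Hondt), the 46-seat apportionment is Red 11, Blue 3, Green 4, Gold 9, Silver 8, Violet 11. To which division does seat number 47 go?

Green

Priority for the next seat is population ÷ (current seats + 1).
Priorities: Red 82.833, Blue 78.250, Green 85.600, Gold 80.200, Silver 83.667, Violet 81.667.
Highest priority: Green.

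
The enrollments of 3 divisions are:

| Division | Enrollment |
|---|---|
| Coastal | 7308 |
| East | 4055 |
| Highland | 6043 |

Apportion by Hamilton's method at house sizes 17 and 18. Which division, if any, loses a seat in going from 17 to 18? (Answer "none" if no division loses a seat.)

none

At 17 seats: Coastal 7, East 4, Highland 6.
At 18 seats: Coastal 8, East 4, Highland 6.
No division's allocation decreased.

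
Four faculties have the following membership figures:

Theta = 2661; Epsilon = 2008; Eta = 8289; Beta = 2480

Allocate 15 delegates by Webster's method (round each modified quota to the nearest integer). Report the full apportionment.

Standard divisor 15438/15 ≈ 1029.2; standard quotas: Theta 2.586, Epsilon 1.951, Eta 8.054, Beta 2.410.
Rounding to the nearest integer gives Theta 3, Epsilon 2, Eta 8, Beta 2 — total 15, matching the house size, so no adjustment is needed.

Theta: 3; Epsilon: 2; Eta: 8; Beta: 2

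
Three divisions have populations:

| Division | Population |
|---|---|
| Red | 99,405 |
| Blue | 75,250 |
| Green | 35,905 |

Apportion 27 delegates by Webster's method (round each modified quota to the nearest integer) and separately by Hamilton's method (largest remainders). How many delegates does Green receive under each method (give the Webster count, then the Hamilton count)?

Webster: Red 13, Blue 9, Green 5.
Hamilton: Red 13, Blue 10, Green 4.
Green gets 5 under Webster and 4 under Hamilton.

5 and 4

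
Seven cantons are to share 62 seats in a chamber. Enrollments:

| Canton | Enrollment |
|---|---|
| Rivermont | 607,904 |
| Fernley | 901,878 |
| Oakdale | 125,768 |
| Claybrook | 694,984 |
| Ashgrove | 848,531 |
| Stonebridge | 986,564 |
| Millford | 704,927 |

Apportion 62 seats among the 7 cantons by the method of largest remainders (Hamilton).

Rivermont 8, Fernley 11, Oakdale 2, Claybrook 9, Ashgrove 11, Stonebridge 12, Millford 9

The standard divisor is 4870556/62 ≈ 78557.355.
Standard quotas: Rivermont 7.7383, Fernley 11.4805, Oakdale 1.6010, Claybrook 8.8468, Ashgrove 10.8014, Stonebridge 12.5585, Millford 8.9734.
Lower quotas: Rivermont 7, Fernley 11, Oakdale 1, Claybrook 8, Ashgrove 10, Stonebridge 12, Millford 8 (sum 57, leaving 5 seats).
Remainders in descending order: Millford 0.9734, Claybrook 0.8468, Ashgrove 0.8014, Rivermont 0.7383, Oakdale 0.6010, Stonebridge 0.5585, Fernley 0.4805.
Largest remainders: Millford, Claybrook, Ashgrove, Rivermont, Oakdale receive the extra seats.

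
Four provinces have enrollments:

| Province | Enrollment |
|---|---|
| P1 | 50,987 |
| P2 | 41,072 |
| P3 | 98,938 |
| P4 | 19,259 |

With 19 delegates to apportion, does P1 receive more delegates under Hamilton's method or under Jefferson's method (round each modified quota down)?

Jefferson

Hamilton: P1 4, P2 4, P3 9, P4 2.
Jefferson: P1 5, P2 4, P3 9, P4 1.
P1 gets 4 under Hamilton and 5 under Jefferson.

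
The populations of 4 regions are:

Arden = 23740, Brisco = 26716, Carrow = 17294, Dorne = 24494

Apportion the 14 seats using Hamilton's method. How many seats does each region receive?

Standard divisor: 92244 ÷ 14 ≈ 6588.857.
Standard quotas: Arden 3.6031, Brisco 4.0547, Carrow 2.6247, Dorne 3.7175.
Lower quotas: Arden 3, Brisco 4, Carrow 2, Dorne 3 (sum 12, leaving 2 seats).
Remainders in descending order: Dorne 0.7175, Carrow 0.6247, Arden 0.6031, Brisco 0.0547.
Largest remainders: Dorne, Carrow receive the extra seats.

Arden 3; Brisco 4; Carrow 3; Dorne 4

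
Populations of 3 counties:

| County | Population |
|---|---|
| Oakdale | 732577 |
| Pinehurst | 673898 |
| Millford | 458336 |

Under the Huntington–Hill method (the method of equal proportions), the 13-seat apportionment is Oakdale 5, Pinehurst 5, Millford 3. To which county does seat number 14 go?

Priority for the next seat is population ÷ (√(s·(s+1))).
Priorities: Oakdale 133749.649, Pinehurst 123036.379, Millford 132310.206.
Highest priority: Oakdale.

Oakdale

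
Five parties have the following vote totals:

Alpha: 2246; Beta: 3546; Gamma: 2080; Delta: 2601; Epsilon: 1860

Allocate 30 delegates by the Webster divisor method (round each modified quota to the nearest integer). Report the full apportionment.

Standard divisor 12333/30 ≈ 411.1; standard quotas: Alpha 5.463, Beta 8.626, Gamma 5.060, Delta 6.327, Epsilon 4.524.
Rounding to the nearest integer gives Alpha 5, Beta 9, Gamma 5, Delta 6, Epsilon 5 — total 30, matching the house size, so no adjustment is needed.

Alpha: 5, Beta: 9, Gamma: 5, Delta: 6, Epsilon: 5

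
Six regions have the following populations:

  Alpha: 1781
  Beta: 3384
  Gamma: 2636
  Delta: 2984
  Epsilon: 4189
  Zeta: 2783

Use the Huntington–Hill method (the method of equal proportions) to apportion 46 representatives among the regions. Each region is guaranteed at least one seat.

With divisor 398.5: modified quotas Alpha 4.469, Beta 8.492, Gamma 6.615, Delta 7.488, Epsilon 10.512, Zeta 6.984.
Geometric-mean thresholds: Alpha √(4·5)=4.472, Beta √(8·9)=8.485, Gamma √(6·7)=6.481, Delta √(7·8)=7.483, Epsilon √(10·11)=10.488, Zeta √(6·7)=6.481.
Each quota rounded against its threshold gives Alpha 4, Beta 9, Gamma 7, Delta 8, Epsilon 11, Zeta 7 (total 46).

Alpha 4, Beta 9, Gamma 7, Delta 8, Epsilon 11, Zeta 7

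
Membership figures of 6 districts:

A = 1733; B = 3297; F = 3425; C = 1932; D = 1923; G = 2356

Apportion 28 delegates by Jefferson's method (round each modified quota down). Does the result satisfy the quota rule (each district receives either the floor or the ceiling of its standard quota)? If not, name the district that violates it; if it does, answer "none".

Standard quotas: A 3.309, B 6.295, F 6.539, C 3.689, D 3.671, G 4.498.
Jefferson allocation: A 3, B 6, F 7, C 4, D 4, G 4.
Every allocation lies between the lower and upper quota.

none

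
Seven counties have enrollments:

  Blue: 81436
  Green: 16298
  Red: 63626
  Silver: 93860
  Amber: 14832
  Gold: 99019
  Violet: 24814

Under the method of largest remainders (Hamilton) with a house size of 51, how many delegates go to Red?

8

Total 393885; standard divisor 393885/51 ≈ 7723.235.
Standard quotas: Blue 10.5443, Green 2.1103, Red 8.2383, Silver 12.1529, Amber 1.9204, Gold 12.8209, Violet 3.2129.
Lower quotas: Blue 10, Green 2, Red 8, Silver 12, Amber 1, Gold 12, Violet 3 (sum 48, leaving 3 seats).
Remainders in descending order: Amber 0.9204, Gold 0.8209, Blue 0.5443, Red 0.2383, Violet 0.2129, Silver 0.1529, Green 0.1103.
Largest remainders: Amber, Gold, Blue receive the extra seats.
Red receives 8.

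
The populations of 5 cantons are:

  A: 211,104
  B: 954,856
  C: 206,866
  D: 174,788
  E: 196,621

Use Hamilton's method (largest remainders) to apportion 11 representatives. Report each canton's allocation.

Standard divisor: 1744235 ÷ 11 ≈ 158566.818.
Standard quotas: A 1.3313, B 6.0218, C 1.3046, D 1.1023, E 1.2400.
Lower quotas: A 1, B 6, C 1, D 1, E 1 (sum 10, leaving 1 seat).
Remainders in descending order: A 0.3313, C 0.3046, E 0.2400, D 0.1023, B 0.0218.
Largest remainder: A receives the extra seat.

A: 2; B: 6; C: 1; D: 1; E: 1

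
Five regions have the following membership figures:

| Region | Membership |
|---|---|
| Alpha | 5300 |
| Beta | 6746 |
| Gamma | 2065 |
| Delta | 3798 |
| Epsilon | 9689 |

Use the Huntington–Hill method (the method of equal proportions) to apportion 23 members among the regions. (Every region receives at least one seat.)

With divisor 1208: modified quotas Alpha 4.387, Beta 5.584, Gamma 1.709, Delta 3.144, Epsilon 8.021.
Geometric-mean thresholds: Alpha √(4·5)=4.472, Beta √(5·6)=5.477, Gamma √(1·2)=1.414, Delta √(3·4)=3.464, Epsilon √(8·9)=8.485.
Each quota rounded against its threshold gives Alpha 4, Beta 6, Gamma 2, Delta 3, Epsilon 8 (total 23).

Alpha 4; Beta 6; Gamma 2; Delta 3; Epsilon 8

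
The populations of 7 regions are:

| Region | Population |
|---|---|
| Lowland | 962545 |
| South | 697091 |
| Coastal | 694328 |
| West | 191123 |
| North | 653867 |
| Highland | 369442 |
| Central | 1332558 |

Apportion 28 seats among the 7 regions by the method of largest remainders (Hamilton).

Total 4900954; standard divisor 4900954/28 ≈ 175034.071.
Standard quotas: Lowland 5.4992, South 3.9826, Coastal 3.9668, West 1.0919, North 3.7357, Highland 2.1107, Central 7.6131.
Lower quotas: Lowland 5, South 3, Coastal 3, West 1, North 3, Highland 2, Central 7 (sum 24, leaving 4 seats).
Remainders in descending order: South 0.9826, Coastal 0.9668, North 0.7357, Central 0.6131, Lowland 0.4992, Highland 0.1107, West 0.0919.
The surplus seats go to South, Coastal, North, Central.

Lowland 5, South 4, Coastal 4, West 1, North 4, Highland 2, Central 8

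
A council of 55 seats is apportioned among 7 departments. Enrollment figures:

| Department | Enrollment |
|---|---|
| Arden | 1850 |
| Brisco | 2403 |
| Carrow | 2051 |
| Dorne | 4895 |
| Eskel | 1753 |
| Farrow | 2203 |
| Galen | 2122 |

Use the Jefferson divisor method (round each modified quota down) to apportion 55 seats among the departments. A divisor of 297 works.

With modified divisor 297: modified quotas Arden 6.229, Brisco 8.091, Carrow 6.906, Dorne 16.481, Eskel 5.902, Farrow 7.418, Galen 7.145.
Rounding down: Arden 6, Brisco 8, Carrow 6, Dorne 16, Eskel 5, Farrow 7, Galen 7 (total 55).

Arden: 6; Brisco: 8; Carrow: 6; Dorne: 16; Eskel: 5; Farrow: 7; Galen: 7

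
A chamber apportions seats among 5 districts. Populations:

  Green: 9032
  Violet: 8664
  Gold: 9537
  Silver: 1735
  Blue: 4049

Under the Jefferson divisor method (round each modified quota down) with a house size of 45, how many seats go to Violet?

12

Standard divisor 33017/45 ≈ 733.711; standard quotas: Green 12.310, Violet 11.808, Gold 12.998, Silver 2.365, Blue 5.519.
Rounding down gives 12, 11, 12, 2, 5 = 42 seats, so the divisor must be adjusted.
With modified divisor 690: modified quotas Green 13.090, Violet 12.557, Gold 13.822, Silver 2.514, Blue 5.868.
Rounding down: Green 13, Violet 12, Gold 13, Silver 2, Blue 5 (total 45).
Violet receives 12.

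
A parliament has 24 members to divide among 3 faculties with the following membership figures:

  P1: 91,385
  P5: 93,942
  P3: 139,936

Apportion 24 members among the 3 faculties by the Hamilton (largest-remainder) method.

Standard divisor: 325263 ÷ 24 ≈ 13552.625.
Standard quotas: P1 6.7430, P5 6.9316, P3 10.3254.
Lower quotas: P1 6, P5 6, P3 10 (sum 22, leaving 2 seats).
Remainders in descending order: P5 0.9316, P1 0.7430, P3 0.3254.
Largest remainders: P5, P1 receive the extra seats.

P1 7, P5 7, P3 10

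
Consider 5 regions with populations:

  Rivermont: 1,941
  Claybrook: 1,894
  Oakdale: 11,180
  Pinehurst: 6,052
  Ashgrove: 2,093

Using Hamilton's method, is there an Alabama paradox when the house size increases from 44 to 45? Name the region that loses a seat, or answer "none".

At 44 seats: Rivermont 4, Claybrook 4, Oakdale 21, Pinehurst 11, Ashgrove 4.
At 45 seats: Rivermont 4, Claybrook 3, Oakdale 22, Pinehurst 12, Ashgrove 4.
Claybrook drops from 4 to 3.

Claybrook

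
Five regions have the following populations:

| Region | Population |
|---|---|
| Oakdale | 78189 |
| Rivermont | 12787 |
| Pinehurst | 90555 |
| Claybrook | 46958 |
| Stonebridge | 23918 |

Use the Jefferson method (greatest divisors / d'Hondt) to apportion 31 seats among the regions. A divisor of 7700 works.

Oakdale: 10, Rivermont: 1, Pinehurst: 11, Claybrook: 6, Stonebridge: 3

With modified divisor 7700: modified quotas Oakdale 10.154, Rivermont 1.661, Pinehurst 11.760, Claybrook 6.098, Stonebridge 3.106.
Rounding down: Oakdale 10, Rivermont 1, Pinehurst 11, Claybrook 6, Stonebridge 3 (total 31).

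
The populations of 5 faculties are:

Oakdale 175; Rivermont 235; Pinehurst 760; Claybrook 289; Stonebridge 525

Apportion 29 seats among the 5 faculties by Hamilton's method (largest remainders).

Oakdale 3; Rivermont 3; Pinehurst 11; Claybrook 4; Stonebridge 8

Total 1984; standard divisor 1984/29 ≈ 68.414.
Standard quotas: Oakdale 2.558, Rivermont 3.435, Pinehurst 11.109, Claybrook 4.224, Stonebridge 7.674.
Lower quotas: Oakdale 2, Rivermont 3, Pinehurst 11, Claybrook 4, Stonebridge 7 (sum 27, leaving 2 seats).
Remainders in descending order: Stonebridge 0.674, Oakdale 0.558, Rivermont 0.435, Claybrook 0.224, Pinehurst 0.109.
Largest remainders: Stonebridge, Oakdale receive the extra seats.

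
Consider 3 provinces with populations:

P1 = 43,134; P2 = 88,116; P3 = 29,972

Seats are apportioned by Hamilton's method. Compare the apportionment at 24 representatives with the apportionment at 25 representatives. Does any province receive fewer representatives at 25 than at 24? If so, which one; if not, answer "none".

P3

At 24 seats: P1 6, P2 13, P3 5.
At 25 seats: P1 7, P2 14, P3 4.
P3 drops from 5 to 4.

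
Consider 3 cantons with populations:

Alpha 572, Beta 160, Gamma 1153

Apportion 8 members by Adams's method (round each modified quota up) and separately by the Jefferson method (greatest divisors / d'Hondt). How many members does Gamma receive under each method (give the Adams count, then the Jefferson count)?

Adams: Alpha 2, Beta 1, Gamma 5.
Jefferson: Alpha 2, Beta 0, Gamma 6.
Gamma gets 5 under Adams and 6 under Jefferson.

5 and 6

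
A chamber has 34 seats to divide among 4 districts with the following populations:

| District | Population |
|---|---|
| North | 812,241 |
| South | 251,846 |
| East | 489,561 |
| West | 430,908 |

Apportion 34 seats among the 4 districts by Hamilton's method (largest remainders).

North=14; South=4; East=9; West=7

The standard divisor is 1984556/34 ≈ 58369.294.
Standard quotas: North 13.9156, South 4.3147, East 8.3873, West 7.3824.
Lower quotas: North 13, South 4, East 8, West 7 (sum 32, leaving 2 seats).
Remainders in descending order: North 0.9156, East 0.3873, West 0.3824, South 0.3147.
The surplus seats go to North, East.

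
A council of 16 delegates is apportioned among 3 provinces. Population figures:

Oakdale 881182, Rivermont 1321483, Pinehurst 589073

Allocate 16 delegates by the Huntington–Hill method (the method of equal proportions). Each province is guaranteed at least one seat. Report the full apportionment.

Oakdale 5; Rivermont 8; Pinehurst 3

With divisor 173321: modified quotas Oakdale 5.084, Rivermont 7.624, Pinehurst 3.399.
Geometric-mean thresholds: Oakdale √(5·6)=5.477, Rivermont √(7·8)=7.483, Pinehurst √(3·4)=3.464.
Each quota rounded against its threshold gives Oakdale 5, Rivermont 8, Pinehurst 3 (total 16).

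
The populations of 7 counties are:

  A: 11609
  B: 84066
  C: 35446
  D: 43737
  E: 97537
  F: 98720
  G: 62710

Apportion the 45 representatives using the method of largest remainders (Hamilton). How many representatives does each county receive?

Standard divisor: 433825 ÷ 45 ≈ 9640.556.
Standard quotas: A 1.2042, B 8.7200, C 3.6768, D 4.5368, E 10.1174, F 10.2401, G 6.5048.
Lower quotas: A 1, B 8, C 3, D 4, E 10, F 10, G 6 (sum 42, leaving 3 seats).
Remainders in descending order: B 0.7200, C 0.6768, D 0.5368, G 0.5048, F 0.2401, A 0.2042, E 0.1174.
Largest remainders: B, C, D receive the extra seats.

A=1, B=9, C=4, D=5, E=10, F=10, G=6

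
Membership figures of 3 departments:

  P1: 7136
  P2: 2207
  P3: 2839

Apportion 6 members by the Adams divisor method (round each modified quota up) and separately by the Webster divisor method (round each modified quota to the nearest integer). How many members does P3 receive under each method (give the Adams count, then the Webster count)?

2 and 1

Adams: P1 3, P2 1, P3 2.
Webster: P1 4, P2 1, P3 1.
P3 gets 2 under Adams and 1 under Webster.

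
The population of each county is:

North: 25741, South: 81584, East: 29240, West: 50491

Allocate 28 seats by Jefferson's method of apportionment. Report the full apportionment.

North 4, South 12, East 4, West 8

Standard divisor 187056/28 ≈ 6680.571; standard quotas: North 3.853, South 12.212, East 4.377, West 7.558.
Rounding down gives 3, 12, 4, 7 = 26 seats, so the divisor must be adjusted.
With modified divisor 6290: modified quotas North 4.092, South 12.970, East 4.649, West 8.027.
Rounding down: North 4, South 12, East 4, West 8 (total 28).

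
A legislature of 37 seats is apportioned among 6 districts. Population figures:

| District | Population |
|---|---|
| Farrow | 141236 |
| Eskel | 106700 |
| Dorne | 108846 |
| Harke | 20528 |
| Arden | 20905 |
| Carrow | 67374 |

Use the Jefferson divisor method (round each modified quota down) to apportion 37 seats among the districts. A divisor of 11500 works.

Farrow 12, Eskel 9, Dorne 9, Harke 1, Arden 1, Carrow 5

With modified divisor 11500: modified quotas Farrow 12.281, Eskel 9.278, Dorne 9.465, Harke 1.785, Arden 1.818, Carrow 5.859.
Rounding down: Farrow 12, Eskel 9, Dorne 9, Harke 1, Arden 1, Carrow 5 (total 37).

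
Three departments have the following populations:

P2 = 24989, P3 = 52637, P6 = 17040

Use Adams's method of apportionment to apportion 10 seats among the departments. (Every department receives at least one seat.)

P2 3, P3 5, P6 2

Standard divisor 94666/10 ≈ 9466.6; standard quotas: P2 2.640, P3 5.560, P6 1.800.
Rounding up gives 3, 6, 2 = 11 seats, so the divisor must be adjusted.
With modified divisor 11500: modified quotas P2 2.173, P3 4.577, P6 1.482.
Rounding up: P2 3, P3 5, P6 2 (total 10).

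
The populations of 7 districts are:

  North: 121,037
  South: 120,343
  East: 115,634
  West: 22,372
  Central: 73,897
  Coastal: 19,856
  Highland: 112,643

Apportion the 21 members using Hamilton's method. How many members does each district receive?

Total 585782; standard divisor 585782/21 ≈ 27894.381.
Standard quotas: North 4.3391, South 4.3142, East 4.1454, West 0.8020, Central 2.6492, Coastal 0.7118, Highland 4.0382.
Lower quotas: North 4, South 4, East 4, West 0, Central 2, Coastal 0, Highland 4 (sum 18, leaving 3 seats).
Remainders in descending order: West 0.8020, Coastal 0.7118, Central 0.6492, North 0.3391, South 0.3142, East 0.1454, Highland 0.0382.
The surplus seats go to West, Coastal, Central.

North 4; South 4; East 4; West 1; Central 3; Coastal 1; Highland 4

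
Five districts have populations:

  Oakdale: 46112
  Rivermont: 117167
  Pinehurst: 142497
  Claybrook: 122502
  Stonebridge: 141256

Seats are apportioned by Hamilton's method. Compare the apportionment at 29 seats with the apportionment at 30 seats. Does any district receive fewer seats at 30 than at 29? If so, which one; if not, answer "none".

At 29 seats: Oakdale 3, Rivermont 6, Pinehurst 7, Claybrook 6, Stonebridge 7.
At 30 seats: Oakdale 2, Rivermont 6, Pinehurst 8, Claybrook 7, Stonebridge 7.
Oakdale drops from 3 to 2.

Oakdale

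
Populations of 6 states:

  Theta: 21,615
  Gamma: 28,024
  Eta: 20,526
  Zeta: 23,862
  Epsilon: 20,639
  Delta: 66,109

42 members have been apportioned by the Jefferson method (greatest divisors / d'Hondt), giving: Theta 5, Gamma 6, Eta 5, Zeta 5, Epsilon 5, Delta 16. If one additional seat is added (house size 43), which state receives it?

Gamma

Priority for the next seat is population ÷ (current seats + 1).
Priorities: Theta 3602.500, Gamma 4003.429, Eta 3421.000, Zeta 3977.000, Epsilon 3439.833, Delta 3888.765.
Highest priority: Gamma.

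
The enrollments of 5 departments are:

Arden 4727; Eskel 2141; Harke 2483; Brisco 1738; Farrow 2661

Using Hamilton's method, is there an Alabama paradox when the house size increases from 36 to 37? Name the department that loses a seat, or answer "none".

Brisco

At 36 seats: Arden 12, Eskel 6, Harke 6, Brisco 5, Farrow 7.
At 37 seats: Arden 13, Eskel 6, Harke 7, Brisco 4, Farrow 7.
Brisco drops from 5 to 4.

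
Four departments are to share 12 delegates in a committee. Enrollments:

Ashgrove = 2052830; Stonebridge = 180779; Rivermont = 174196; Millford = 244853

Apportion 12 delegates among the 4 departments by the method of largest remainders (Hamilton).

Total 2652658; standard divisor 2652658/12 ≈ 221054.833.
Standard quotas: Ashgrove 9.2865, Stonebridge 0.8178, Rivermont 0.7880, Millford 1.1077.
Lower quotas: Ashgrove 9, Stonebridge 0, Rivermont 0, Millford 1 (sum 10, leaving 2 seats).
Remainders in descending order: Stonebridge 0.8178, Rivermont 0.7880, Ashgrove 0.2865, Millford 0.1077.
The surplus seats go to Stonebridge, Rivermont.

Ashgrove: 9, Stonebridge: 1, Rivermont: 1, Millford: 1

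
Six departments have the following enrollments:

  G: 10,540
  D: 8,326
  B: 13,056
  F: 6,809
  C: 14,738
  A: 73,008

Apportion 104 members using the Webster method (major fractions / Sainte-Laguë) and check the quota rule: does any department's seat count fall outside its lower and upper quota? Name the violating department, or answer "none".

Standard quotas: G 8.667, D 6.846, B 10.736, F 5.599, C 12.119, A 60.033.
Webster allocation: G 9, D 7, B 11, F 6, C 12, A 59.
A has quota 60.033 (lower 60, upper 61) but receives 59 — outside the quota interval.

A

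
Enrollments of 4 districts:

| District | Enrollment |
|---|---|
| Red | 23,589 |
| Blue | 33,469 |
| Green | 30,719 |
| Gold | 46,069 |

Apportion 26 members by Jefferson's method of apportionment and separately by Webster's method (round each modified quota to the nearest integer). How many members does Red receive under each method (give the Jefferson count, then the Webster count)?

4 and 5

Jefferson: Red 4, Blue 7, Green 6, Gold 9.
Webster: Red 5, Blue 6, Green 6, Gold 9.
Red gets 4 under Jefferson and 5 under Webster.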